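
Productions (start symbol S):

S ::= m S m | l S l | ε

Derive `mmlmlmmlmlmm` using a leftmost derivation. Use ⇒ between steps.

S ⇒ mSm ⇒ mmSmm ⇒ mmlSlmm ⇒ mmlmSmlmm ⇒ mmlmlSlmlmm ⇒ mmlmlmSmlmlmm ⇒ mmlmlmmlmlmm

S ⇒ mSm   [S ::= m S m]
mSm ⇒ mmSmm   [S ::= m S m]
mmSmm ⇒ mmlSlmm   [S ::= l S l]
mmlSlmm ⇒ mmlmSmlmm   [S ::= m S m]
mmlmSmlmm ⇒ mmlmlSlmlmm   [S ::= l S l]
mmlmlSlmlmm ⇒ mmlmlmSmlmlmm   [S ::= m S m]
mmlmlmSmlmlmm ⇒ mmlmlmmlmlmm   [S ::= ε]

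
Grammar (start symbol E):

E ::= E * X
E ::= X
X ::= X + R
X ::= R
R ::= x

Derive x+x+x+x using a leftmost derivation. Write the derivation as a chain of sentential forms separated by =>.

E=>X=>X+R=>X+R+R=>X+R+R+R=>R+R+R+R=>x+R+R+R=>x+x+R+R=>x+x+x+R=>x+x+x+x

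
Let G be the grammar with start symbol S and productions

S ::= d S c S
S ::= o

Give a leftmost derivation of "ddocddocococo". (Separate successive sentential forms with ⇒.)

S ⇒ dScS ⇒ ddScScS ⇒ ddocScS ⇒ ddocdScScS ⇒ ddocddScScScS ⇒ ddocddocScScS ⇒ ddocddococScS ⇒ ddocddocococS ⇒ ddocddocococo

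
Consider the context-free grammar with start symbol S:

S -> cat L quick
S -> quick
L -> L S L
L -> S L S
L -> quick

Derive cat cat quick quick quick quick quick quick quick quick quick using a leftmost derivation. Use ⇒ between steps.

S ⇒ cat L quick   [S -> cat L quick]
cat L quick ⇒ cat L S L quick   [L -> L S L]
cat L S L quick ⇒ cat S L S S L quick   [L -> S L S]
cat S L S S L quick ⇒ cat cat L quick L S S L quick   [S -> cat L quick]
cat cat L quick L S S L quick ⇒ cat cat S L S quick L S S L quick   [L -> S L S]
cat cat S L S quick L S S L quick ⇒ cat cat quick L S quick L S S L quick   [S -> quick]
cat cat quick L S quick L S S L quick ⇒ cat cat quick quick S quick L S S L quick   [L -> quick]
cat cat quick quick S quick L S S L quick ⇒ cat cat quick quick quick quick L S S L quick   [S -> quick]
cat cat quick quick quick quick L S S L quick ⇒ cat cat quick quick quick quick quick S S L quick   [L -> quick]
cat cat quick quick quick quick quick S S L quick ⇒ cat cat quick quick quick quick quick quick S L quick   [S -> quick]
cat cat quick quick quick quick quick quick S L quick ⇒ cat cat quick quick quick quick quick quick quick L quick   [S -> quick]
cat cat quick quick quick quick quick quick quick L quick ⇒ cat cat quick quick quick quick quick quick quick quick quick   [L -> quick]

S ⇒ cat L quick ⇒ cat L S L quick ⇒ cat S L S S L quick ⇒ cat cat L quick L S S L quick ⇒ cat cat S L S quick L S S L quick ⇒ cat cat quick L S quick L S S L quick ⇒ cat cat quick quick S quick L S S L quick ⇒ cat cat quick quick quick quick L S S L quick ⇒ cat cat quick quick quick quick quick S S L quick ⇒ cat cat quick quick quick quick quick quick S L quick ⇒ cat cat quick quick quick quick quick quick quick L quick ⇒ cat cat quick quick quick quick quick quick quick quick quick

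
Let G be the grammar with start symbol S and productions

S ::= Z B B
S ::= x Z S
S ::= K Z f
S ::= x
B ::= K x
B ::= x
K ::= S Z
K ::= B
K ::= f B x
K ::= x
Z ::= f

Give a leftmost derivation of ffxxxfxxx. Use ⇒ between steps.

S ⇒ ZBB ⇒ fBB ⇒ fKxB ⇒ ffBxxB ⇒ ffxxxB ⇒ ffxxxKx ⇒ ffxxxfBxx ⇒ ffxxxfxxx

S ⇒ ZBB   [S ::= Z B B]
ZBB ⇒ fBB   [Z ::= f]
fBB ⇒ fKxB   [B ::= K x]
fKxB ⇒ ffBxxB   [K ::= f B x]
ffBxxB ⇒ ffxxxB   [B ::= x]
ffxxxB ⇒ ffxxxKx   [B ::= K x]
ffxxxKx ⇒ ffxxxfBxx   [K ::= f B x]
ffxxxfBxx ⇒ ffxxxfxxx   [B ::= x]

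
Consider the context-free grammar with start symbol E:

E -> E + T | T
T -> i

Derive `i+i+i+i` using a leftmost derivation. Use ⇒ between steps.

E ⇒ E+T ⇒ E+T+T ⇒ E+T+T+T ⇒ T+T+T+T ⇒ i+T+T+T ⇒ i+i+T+T ⇒ i+i+i+T ⇒ i+i+i+i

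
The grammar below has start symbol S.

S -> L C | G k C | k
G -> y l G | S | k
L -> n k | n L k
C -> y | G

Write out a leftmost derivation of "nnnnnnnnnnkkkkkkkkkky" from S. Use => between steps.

S => LC => nLkC => nnLkkC => nnnLkkkC => nnnnLkkkkC => nnnnnLkkkkkC => nnnnnnLkkkkkkC => nnnnnnnLkkkkkkkC => nnnnnnnnLkkkkkkkkC => nnnnnnnnnLkkkkkkkkkC => nnnnnnnnnnkkkkkkkkkkC => nnnnnnnnnnkkkkkkkkkky

S => LC   [S -> L C]
LC => nLkC   [L -> n L k]
nLkC => nnLkkC   [L -> n L k]
nnLkkC => nnnLkkkC   [L -> n L k]
nnnLkkkC => nnnnLkkkkC   [L -> n L k]
nnnnLkkkkC => nnnnnLkkkkkC   [L -> n L k]
nnnnnLkkkkkC => nnnnnnLkkkkkkC   [L -> n L k]
nnnnnnLkkkkkkC => nnnnnnnLkkkkkkkC   [L -> n L k]
nnnnnnnLkkkkkkkC => nnnnnnnnLkkkkkkkkC   [L -> n L k]
nnnnnnnnLkkkkkkkkC => nnnnnnnnnLkkkkkkkkkC   [L -> n L k]
nnnnnnnnnLkkkkkkkkkC => nnnnnnnnnnkkkkkkkkkkC   [L -> n k]
nnnnnnnnnnkkkkkkkkkkC => nnnnnnnnnnkkkkkkkkkky   [C -> y]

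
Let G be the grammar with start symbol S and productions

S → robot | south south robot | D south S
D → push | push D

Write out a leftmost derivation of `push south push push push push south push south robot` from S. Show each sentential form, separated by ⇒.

S ⇒ D south S   [S → D south S]
D south S ⇒ push south S   [D → push]
push south S ⇒ push south D south S   [S → D south S]
push south D south S ⇒ push south push D south S   [D → push D]
push south push D south S ⇒ push south push push D south S   [D → push D]
push south push push D south S ⇒ push south push push push D south S   [D → push D]
push south push push push D south S ⇒ push south push push push push south S   [D → push]
push south push push push push south S ⇒ push south push push push push south D south S   [S → D south S]
push south push push push push south D south S ⇒ push south push push push push south push south S   [D → push]
push south push push push push south push south S ⇒ push south push push push push south push south robot   [S → robot]

S ⇒ D south S ⇒ push south S ⇒ push south D south S ⇒ push south push D south S ⇒ push south push push D south S ⇒ push south push push push D south S ⇒ push south push push push push south S ⇒ push south push push push push south D south S ⇒ push south push push push push south push south S ⇒ push south push push push push south push south robot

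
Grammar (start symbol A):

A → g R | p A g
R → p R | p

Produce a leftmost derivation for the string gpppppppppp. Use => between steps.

A => gR => gpR => gppR => gpppR => gppppR => gpppppR => gppppppR => gpppppppR => gppppppppR => gpppppppppR => gpppppppppp

A => gR   [A → g R]
gR => gpR   [R → p R]
gpR => gppR   [R → p R]
gppR => gpppR   [R → p R]
gpppR => gppppR   [R → p R]
gppppR => gpppppR   [R → p R]
gpppppR => gppppppR   [R → p R]
gppppppR => gpppppppR   [R → p R]
gpppppppR => gppppppppR   [R → p R]
gppppppppR => gpppppppppR   [R → p R]
gpppppppppR => gpppppppppp   [R → p]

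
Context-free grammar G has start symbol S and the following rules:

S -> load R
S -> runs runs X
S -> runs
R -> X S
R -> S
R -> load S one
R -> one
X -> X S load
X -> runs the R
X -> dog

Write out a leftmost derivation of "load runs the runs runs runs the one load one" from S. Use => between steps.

S => load R => load X S => load runs the R S => load runs the S S => load runs the runs runs X S => load runs the runs runs runs the R S => load runs the runs runs runs the one S => load runs the runs runs runs the one load R => load runs the runs runs runs the one load one

S => load R   [S -> load R]
load R => load X S   [R -> X S]
load X S => load runs the R S   [X -> runs the R]
load runs the R S => load runs the S S   [R -> S]
load runs the S S => load runs the runs runs X S   [S -> runs runs X]
load runs the runs runs X S => load runs the runs runs runs the R S   [X -> runs the R]
load runs the runs runs runs the R S => load runs the runs runs runs the one S   [R -> one]
load runs the runs runs runs the one S => load runs the runs runs runs the one load R   [S -> load R]
load runs the runs runs runs the one load R => load runs the runs runs runs the one load one   [R -> one]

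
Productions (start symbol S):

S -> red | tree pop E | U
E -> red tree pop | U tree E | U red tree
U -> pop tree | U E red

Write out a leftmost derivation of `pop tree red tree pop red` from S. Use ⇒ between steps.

S ⇒ U ⇒ U E red ⇒ pop tree E red ⇒ pop tree red tree pop red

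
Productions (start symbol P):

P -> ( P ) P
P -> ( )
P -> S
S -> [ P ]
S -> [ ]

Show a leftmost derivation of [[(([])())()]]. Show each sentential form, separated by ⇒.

P ⇒ S ⇒ [P] ⇒ [S] ⇒ [[P]] ⇒ [[(P)P]] ⇒ [[((P)P)P]] ⇒ [[((S)P)P]] ⇒ [[(([])P)P]] ⇒ [[(([])())P]] ⇒ [[(([])())()]]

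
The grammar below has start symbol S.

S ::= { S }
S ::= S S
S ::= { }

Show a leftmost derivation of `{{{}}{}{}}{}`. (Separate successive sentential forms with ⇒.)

S ⇒ SS ⇒ {S}S ⇒ {SS}S ⇒ {SSS}S ⇒ {{S}SS}S ⇒ {{{}}SS}S ⇒ {{{}}{}S}S ⇒ {{{}}{}{}}S ⇒ {{{}}{}{}}{}

S ⇒ SS   [S ::= S S]
SS ⇒ {S}S   [S ::= { S }]
{S}S ⇒ {SS}S   [S ::= S S]
{SS}S ⇒ {SSS}S   [S ::= S S]
{SSS}S ⇒ {{S}SS}S   [S ::= { S }]
{{S}SS}S ⇒ {{{}}SS}S   [S ::= { }]
{{{}}SS}S ⇒ {{{}}{}S}S   [S ::= { }]
{{{}}{}S}S ⇒ {{{}}{}{}}S   [S ::= { }]
{{{}}{}{}}S ⇒ {{{}}{}{}}{}   [S ::= { }]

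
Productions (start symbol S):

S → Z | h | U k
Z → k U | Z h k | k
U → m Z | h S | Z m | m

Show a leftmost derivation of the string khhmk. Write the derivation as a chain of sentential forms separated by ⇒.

S⇒Uk⇒Zmk⇒kUmk⇒khSmk⇒khhmk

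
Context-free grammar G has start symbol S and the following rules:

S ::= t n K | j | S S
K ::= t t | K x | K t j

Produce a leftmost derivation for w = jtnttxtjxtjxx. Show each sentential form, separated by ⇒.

S ⇒ SS ⇒ jS ⇒ jtnK ⇒ jtnKx ⇒ jtnKxx ⇒ jtnKtjxx ⇒ jtnKxtjxx ⇒ jtnKtjxtjxx ⇒ jtnKxtjxtjxx ⇒ jtnttxtjxtjxx

S ⇒ SS   [S ::= S S]
SS ⇒ jS   [S ::= j]
jS ⇒ jtnK   [S ::= t n K]
jtnK ⇒ jtnKx   [K ::= K x]
jtnKx ⇒ jtnKxx   [K ::= K x]
jtnKxx ⇒ jtnKtjxx   [K ::= K t j]
jtnKtjxx ⇒ jtnKxtjxx   [K ::= K x]
jtnKxtjxx ⇒ jtnKtjxtjxx   [K ::= K t j]
jtnKtjxtjxx ⇒ jtnKxtjxtjxx   [K ::= K x]
jtnKxtjxtjxx ⇒ jtnttxtjxtjxx   [K ::= t t]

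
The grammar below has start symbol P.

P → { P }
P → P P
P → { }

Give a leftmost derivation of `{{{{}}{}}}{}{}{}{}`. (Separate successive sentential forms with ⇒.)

P ⇒ PP   [P → P P]
PP ⇒ PPP   [P → P P]
PPP ⇒ PPPP   [P → P P]
PPPP ⇒ PPPPP   [P → P P]
PPPPP ⇒ {P}PPPP   [P → { P }]
{P}PPPP ⇒ {{P}}PPPP   [P → { P }]
{{P}}PPPP ⇒ {{PP}}PPPP   [P → P P]
{{PP}}PPPP ⇒ {{{P}P}}PPPP   [P → { P }]
{{{P}P}}PPPP ⇒ {{{{}}P}}PPPP   [P → { }]
{{{{}}P}}PPPP ⇒ {{{{}}{}}}PPPP   [P → { }]
{{{{}}{}}}PPPP ⇒ {{{{}}{}}}{}PPP   [P → { }]
{{{{}}{}}}{}PPP ⇒ {{{{}}{}}}{}{}PP   [P → { }]
{{{{}}{}}}{}{}PP ⇒ {{{{}}{}}}{}{}{}P   [P → { }]
{{{{}}{}}}{}{}{}P ⇒ {{{{}}{}}}{}{}{}{}   [P → { }]

P ⇒ PP ⇒ PPP ⇒ PPPP ⇒ PPPPP ⇒ {P}PPPP ⇒ {{P}}PPPP ⇒ {{PP}}PPPP ⇒ {{{P}P}}PPPP ⇒ {{{{}}P}}PPPP ⇒ {{{{}}{}}}PPPP ⇒ {{{{}}{}}}{}PPP ⇒ {{{{}}{}}}{}{}PP ⇒ {{{{}}{}}}{}{}{}P ⇒ {{{{}}{}}}{}{}{}{}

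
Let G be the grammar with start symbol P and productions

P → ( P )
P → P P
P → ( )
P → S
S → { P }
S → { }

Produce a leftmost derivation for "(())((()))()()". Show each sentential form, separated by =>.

P=>PP=>(P)P=>(())P=>(())PP=>(())(P)P=>(())((P))P=>(())((()))P=>(())((()))PP=>(())((()))()P=>(())((()))()()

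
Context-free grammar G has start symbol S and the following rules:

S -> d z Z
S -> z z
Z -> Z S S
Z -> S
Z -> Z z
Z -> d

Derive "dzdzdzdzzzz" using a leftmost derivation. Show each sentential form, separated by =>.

S => dzZ => dzZSS => dzSSS => dzdzZSS => dzdzSSS => dzdzdzZSS => dzdzdzdSS => dzdzdzdzzS => dzdzdzdzzzz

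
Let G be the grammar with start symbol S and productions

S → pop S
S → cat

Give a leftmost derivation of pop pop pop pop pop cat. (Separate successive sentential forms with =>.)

S => pop S => pop pop S => pop pop pop S => pop pop pop pop S => pop pop pop pop pop S => pop pop pop pop pop cat

S => pop S   [S → pop S]
pop S => pop pop S   [S → pop S]
pop pop S => pop pop pop S   [S → pop S]
pop pop pop S => pop pop pop pop S   [S → pop S]
pop pop pop pop S => pop pop pop pop pop S   [S → pop S]
pop pop pop pop pop S => pop pop pop pop pop cat   [S → cat]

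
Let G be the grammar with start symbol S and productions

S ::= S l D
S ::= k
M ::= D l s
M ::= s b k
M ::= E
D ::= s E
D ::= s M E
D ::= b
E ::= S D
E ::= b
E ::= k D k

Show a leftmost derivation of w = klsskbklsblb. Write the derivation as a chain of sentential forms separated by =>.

S => SlD => SlDlD => klDlD => klsMElD => klsDlsElD => klssElsElD => klsskDklsElD => klsskbklsElD => klsskbklsblD => klsskbklsblb

S => SlD   [S ::= S l D]
SlD => SlDlD   [S ::= S l D]
SlDlD => klDlD   [S ::= k]
klDlD => klsMElD   [D ::= s M E]
klsMElD => klsDlsElD   [M ::= D l s]
klsDlsElD => klssElsElD   [D ::= s E]
klssElsElD => klsskDklsElD   [E ::= k D k]
klsskDklsElD => klsskbklsElD   [D ::= b]
klsskbklsElD => klsskbklsblD   [E ::= b]
klsskbklsblD => klsskbklsblb   [D ::= b]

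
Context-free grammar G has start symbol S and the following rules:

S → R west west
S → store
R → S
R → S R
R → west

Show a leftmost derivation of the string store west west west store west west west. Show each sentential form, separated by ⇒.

S ⇒ R west west ⇒ S R west west ⇒ store R west west ⇒ store S R west west ⇒ store R west west R west west ⇒ store west west west R west west ⇒ store west west west S R west west ⇒ store west west west store R west west ⇒ store west west west store west west west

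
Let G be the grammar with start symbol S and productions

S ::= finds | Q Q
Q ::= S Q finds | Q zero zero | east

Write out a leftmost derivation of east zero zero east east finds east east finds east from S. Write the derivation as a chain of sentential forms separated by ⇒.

S ⇒ Q Q ⇒ S Q finds Q ⇒ Q Q Q finds Q ⇒ S Q finds Q Q finds Q ⇒ Q Q Q finds Q Q finds Q ⇒ Q zero zero Q Q finds Q Q finds Q ⇒ east zero zero Q Q finds Q Q finds Q ⇒ east zero zero east Q finds Q Q finds Q ⇒ east zero zero east east finds Q Q finds Q ⇒ east zero zero east east finds east Q finds Q ⇒ east zero zero east east finds east east finds Q ⇒ east zero zero east east finds east east finds east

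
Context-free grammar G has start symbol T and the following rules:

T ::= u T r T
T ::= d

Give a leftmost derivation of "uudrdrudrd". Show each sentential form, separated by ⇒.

T ⇒ uTrT   [T ::= u T r T]
uTrT ⇒ uuTrTrT   [T ::= u T r T]
uuTrTrT ⇒ uudrTrT   [T ::= d]
uudrTrT ⇒ uudrdrT   [T ::= d]
uudrdrT ⇒ uudrdruTrT   [T ::= u T r T]
uudrdruTrT ⇒ uudrdrudrT   [T ::= d]
uudrdrudrT ⇒ uudrdrudrd   [T ::= d]

T⇒uTrT⇒uuTrTrT⇒uudrTrT⇒uudrdrT⇒uudrdruTrT⇒uudrdrudrT⇒uudrdrudrd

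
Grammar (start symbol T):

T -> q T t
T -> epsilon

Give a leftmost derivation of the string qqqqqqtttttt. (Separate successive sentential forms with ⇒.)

T ⇒ qTt ⇒ qqTtt ⇒ qqqTttt ⇒ qqqqTtttt ⇒ qqqqqTttttt ⇒ qqqqqqTtttttt ⇒ qqqqqqtttttt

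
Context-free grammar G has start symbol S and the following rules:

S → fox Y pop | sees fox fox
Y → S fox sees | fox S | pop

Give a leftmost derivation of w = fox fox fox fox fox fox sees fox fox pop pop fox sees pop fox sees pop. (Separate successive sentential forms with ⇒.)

S ⇒ fox Y pop   [S → fox Y pop]
fox Y pop ⇒ fox S fox sees pop   [Y → S fox sees]
fox S fox sees pop ⇒ fox fox Y pop fox sees pop   [S → fox Y pop]
fox fox Y pop fox sees pop ⇒ fox fox S fox sees pop fox sees pop   [Y → S fox sees]
fox fox S fox sees pop fox sees pop ⇒ fox fox fox Y pop fox sees pop fox sees pop   [S → fox Y pop]
fox fox fox Y pop fox sees pop fox sees pop ⇒ fox fox fox fox S pop fox sees pop fox sees pop   [Y → fox S]
fox fox fox fox S pop fox sees pop fox sees pop ⇒ fox fox fox fox fox Y pop pop fox sees pop fox sees pop   [S → fox Y pop]
fox fox fox fox fox Y pop pop fox sees pop fox sees pop ⇒ fox fox fox fox fox fox S pop pop fox sees pop fox sees pop   [Y → fox S]
fox fox fox fox fox fox S pop pop fox sees pop fox sees pop ⇒ fox fox fox fox fox fox sees fox fox pop pop fox sees pop fox sees pop   [S → sees fox fox]

S ⇒ fox Y pop ⇒ fox S fox sees pop ⇒ fox fox Y pop fox sees pop ⇒ fox fox S fox sees pop fox sees pop ⇒ fox fox fox Y pop fox sees pop fox sees pop ⇒ fox fox fox fox S pop fox sees pop fox sees pop ⇒ fox fox fox fox fox Y pop pop fox sees pop fox sees pop ⇒ fox fox fox fox fox fox S pop pop fox sees pop fox sees pop ⇒ fox fox fox fox fox fox sees fox fox pop pop fox sees pop fox sees pop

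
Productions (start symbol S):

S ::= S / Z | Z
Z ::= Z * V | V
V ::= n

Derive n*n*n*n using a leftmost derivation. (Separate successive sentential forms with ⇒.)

S ⇒ Z   [S ::= Z]
Z ⇒ Z*V   [Z ::= Z * V]
Z*V ⇒ Z*V*V   [Z ::= Z * V]
Z*V*V ⇒ Z*V*V*V   [Z ::= Z * V]
Z*V*V*V ⇒ V*V*V*V   [Z ::= V]
V*V*V*V ⇒ n*V*V*V   [V ::= n]
n*V*V*V ⇒ n*n*V*V   [V ::= n]
n*n*V*V ⇒ n*n*n*V   [V ::= n]
n*n*n*V ⇒ n*n*n*n   [V ::= n]

S ⇒ Z ⇒ Z*V ⇒ Z*V*V ⇒ Z*V*V*V ⇒ V*V*V*V ⇒ n*V*V*V ⇒ n*n*V*V ⇒ n*n*n*V ⇒ n*n*n*n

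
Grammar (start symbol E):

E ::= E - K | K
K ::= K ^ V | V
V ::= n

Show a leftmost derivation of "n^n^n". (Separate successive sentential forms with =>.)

E => K   [E ::= K]
K => K^V   [K ::= K ^ V]
K^V => K^V^V   [K ::= K ^ V]
K^V^V => V^V^V   [K ::= V]
V^V^V => n^V^V   [V ::= n]
n^V^V => n^n^V   [V ::= n]
n^n^V => n^n^n   [V ::= n]

E => K => K^V => K^V^V => V^V^V => n^V^V => n^n^V => n^n^n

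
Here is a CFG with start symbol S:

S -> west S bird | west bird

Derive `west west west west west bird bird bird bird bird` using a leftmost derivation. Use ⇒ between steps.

S ⇒ west S bird   [S -> west S bird]
west S bird ⇒ west west S bird bird   [S -> west S bird]
west west S bird bird ⇒ west west west S bird bird bird   [S -> west S bird]
west west west S bird bird bird ⇒ west west west west S bird bird bird bird   [S -> west S bird]
west west west west S bird bird bird bird ⇒ west west west west west bird bird bird bird bird   [S -> west bird]

S ⇒ west S bird ⇒ west west S bird bird ⇒ west west west S bird bird bird ⇒ west west west west S bird bird bird bird ⇒ west west west west west bird bird bird bird bird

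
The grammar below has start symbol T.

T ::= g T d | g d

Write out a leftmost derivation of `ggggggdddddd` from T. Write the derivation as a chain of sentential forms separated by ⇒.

T ⇒ gTd ⇒ ggTdd ⇒ gggTddd ⇒ ggggTdddd ⇒ gggggTddddd ⇒ ggggggdddddd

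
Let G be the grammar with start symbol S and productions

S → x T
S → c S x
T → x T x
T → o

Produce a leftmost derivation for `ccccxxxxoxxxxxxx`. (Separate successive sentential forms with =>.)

S => cSx => ccSxx => cccSxxx => ccccSxxxx => ccccxTxxxx => ccccxxTxxxxx => ccccxxxTxxxxxx => ccccxxxxTxxxxxxx => ccccxxxxoxxxxxxx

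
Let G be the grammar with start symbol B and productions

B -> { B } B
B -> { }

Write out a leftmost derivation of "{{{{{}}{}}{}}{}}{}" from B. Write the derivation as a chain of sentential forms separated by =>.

B=>{B}B=>{{B}B}B=>{{{B}B}B}B=>{{{{B}B}B}B}B=>{{{{{}}B}B}B}B=>{{{{{}}{}}B}B}B=>{{{{{}}{}}{}}B}B=>{{{{{}}{}}{}}{}}B=>{{{{{}}{}}{}}{}}{}

B => {B}B   [B -> { B } B]
{B}B => {{B}B}B   [B -> { B } B]
{{B}B}B => {{{B}B}B}B   [B -> { B } B]
{{{B}B}B}B => {{{{B}B}B}B}B   [B -> { B } B]
{{{{B}B}B}B}B => {{{{{}}B}B}B}B   [B -> { }]
{{{{{}}B}B}B}B => {{{{{}}{}}B}B}B   [B -> { }]
{{{{{}}{}}B}B}B => {{{{{}}{}}{}}B}B   [B -> { }]
{{{{{}}{}}{}}B}B => {{{{{}}{}}{}}{}}B   [B -> { }]
{{{{{}}{}}{}}{}}B => {{{{{}}{}}{}}{}}{}   [B -> { }]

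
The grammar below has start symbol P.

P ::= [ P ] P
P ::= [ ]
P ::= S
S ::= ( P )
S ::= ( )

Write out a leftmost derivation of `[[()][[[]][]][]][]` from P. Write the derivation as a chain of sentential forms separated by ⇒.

P ⇒ [P]P ⇒ [[P]P]P ⇒ [[S]P]P ⇒ [[()]P]P ⇒ [[()][P]P]P ⇒ [[()][[P]P]P]P ⇒ [[()][[[]]P]P]P ⇒ [[()][[[]][]]P]P ⇒ [[()][[[]][]][]]P ⇒ [[()][[[]][]][]][]

P ⇒ [P]P   [P ::= [ P ] P]
[P]P ⇒ [[P]P]P   [P ::= [ P ] P]
[[P]P]P ⇒ [[S]P]P   [P ::= S]
[[S]P]P ⇒ [[()]P]P   [S ::= ( )]
[[()]P]P ⇒ [[()][P]P]P   [P ::= [ P ] P]
[[()][P]P]P ⇒ [[()][[P]P]P]P   [P ::= [ P ] P]
[[()][[P]P]P]P ⇒ [[()][[[]]P]P]P   [P ::= [ ]]
[[()][[[]]P]P]P ⇒ [[()][[[]][]]P]P   [P ::= [ ]]
[[()][[[]][]]P]P ⇒ [[()][[[]][]][]]P   [P ::= [ ]]
[[()][[[]][]][]]P ⇒ [[()][[[]][]][]][]   [P ::= [ ]]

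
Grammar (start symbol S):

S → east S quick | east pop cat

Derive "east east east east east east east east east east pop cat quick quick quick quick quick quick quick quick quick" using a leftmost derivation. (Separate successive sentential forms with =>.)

S => east S quick   [S → east S quick]
east S quick => east east S quick quick   [S → east S quick]
east east S quick quick => east east east S quick quick quick   [S → east S quick]
east east east S quick quick quick => east east east east S quick quick quick quick   [S → east S quick]
east east east east S quick quick quick quick => east east east east east S quick quick quick quick quick   [S → east S quick]
east east east east east S quick quick quick quick quick => east east east east east east S quick quick quick quick quick quick   [S → east S quick]
east east east east east east S quick quick quick quick quick quick => east east east east east east east S quick quick quick quick quick quick quick   [S → east S quick]
east east east east east east east S quick quick quick quick quick quick quick => east east east east east east east east S quick quick quick quick quick quick quick quick   [S → east S quick]
east east east east east east east east S quick quick quick quick quick quick quick quick => east east east east east east east east east S quick quick quick quick quick quick quick quick quick   [S → east S quick]
east east east east east east east east east S quick quick quick quick quick quick quick quick quick => east east east east east east east east east east pop cat quick quick quick quick quick quick quick quick quick   [S → east pop cat]

S => east S quick => east east S quick quick => east east east S quick quick quick => east east east east S quick quick quick quick => east east east east east S quick quick quick quick quick => east east east east east east S quick quick quick quick quick quick => east east east east east east east S quick quick quick quick quick quick quick => east east east east east east east east S quick quick quick quick quick quick quick quick => east east east east east east east east east S quick quick quick quick quick quick quick quick quick => east east east east east east east east east east pop cat quick quick quick quick quick quick quick quick quick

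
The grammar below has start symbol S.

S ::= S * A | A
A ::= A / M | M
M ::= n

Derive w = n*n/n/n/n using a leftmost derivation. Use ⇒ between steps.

S⇒S*A⇒A*A⇒M*A⇒n*A⇒n*A/M⇒n*A/M/M⇒n*A/M/M/M⇒n*M/M/M/M⇒n*n/M/M/M⇒n*n/n/M/M⇒n*n/n/n/M⇒n*n/n/n/n

S ⇒ S*A   [S ::= S * A]
S*A ⇒ A*A   [S ::= A]
A*A ⇒ M*A   [A ::= M]
M*A ⇒ n*A   [M ::= n]
n*A ⇒ n*A/M   [A ::= A / M]
n*A/M ⇒ n*A/M/M   [A ::= A / M]
n*A/M/M ⇒ n*A/M/M/M   [A ::= A / M]
n*A/M/M/M ⇒ n*M/M/M/M   [A ::= M]
n*M/M/M/M ⇒ n*n/M/M/M   [M ::= n]
n*n/M/M/M ⇒ n*n/n/M/M   [M ::= n]
n*n/n/M/M ⇒ n*n/n/n/M   [M ::= n]
n*n/n/n/M ⇒ n*n/n/n/n   [M ::= n]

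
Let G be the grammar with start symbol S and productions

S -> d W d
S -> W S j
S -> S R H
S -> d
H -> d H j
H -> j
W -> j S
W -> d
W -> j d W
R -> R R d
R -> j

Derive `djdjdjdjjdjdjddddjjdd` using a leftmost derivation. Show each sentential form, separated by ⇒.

S ⇒ dWd ⇒ djdWd ⇒ djdjdWd ⇒ djdjdjSd ⇒ djdjdjdWdd ⇒ djdjdjdjSdd ⇒ djdjdjdjWSjdd ⇒ djdjdjdjjdWSjdd ⇒ djdjdjdjjdjdWSjdd ⇒ djdjdjdjjdjdjdWSjdd ⇒ djdjdjdjjdjdjddSjdd ⇒ djdjdjdjjdjdjddWSjjdd ⇒ djdjdjdjjdjdjdddSjjdd ⇒ djdjdjdjjdjdjddddjjdd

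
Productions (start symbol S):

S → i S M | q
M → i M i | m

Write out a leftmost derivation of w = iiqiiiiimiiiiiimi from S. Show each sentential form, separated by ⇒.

S ⇒ iSM   [S → i S M]
iSM ⇒ iiSMM   [S → i S M]
iiSMM ⇒ iiqMM   [S → q]
iiqMM ⇒ iiqiMiM   [M → i M i]
iiqiMiM ⇒ iiqiiMiiM   [M → i M i]
iiqiiMiiM ⇒ iiqiiiMiiiM   [M → i M i]
iiqiiiMiiiM ⇒ iiqiiiiMiiiiM   [M → i M i]
iiqiiiiMiiiiM ⇒ iiqiiiiiMiiiiiM   [M → i M i]
iiqiiiiiMiiiiiM ⇒ iiqiiiiimiiiiiM   [M → m]
iiqiiiiimiiiiiM ⇒ iiqiiiiimiiiiiiMi   [M → i M i]
iiqiiiiimiiiiiiMi ⇒ iiqiiiiimiiiiiimi   [M → m]

S ⇒ iSM ⇒ iiSMM ⇒ iiqMM ⇒ iiqiMiM ⇒ iiqiiMiiM ⇒ iiqiiiMiiiM ⇒ iiqiiiiMiiiiM ⇒ iiqiiiiiMiiiiiM ⇒ iiqiiiiimiiiiiM ⇒ iiqiiiiimiiiiiiMi ⇒ iiqiiiiimiiiiiimi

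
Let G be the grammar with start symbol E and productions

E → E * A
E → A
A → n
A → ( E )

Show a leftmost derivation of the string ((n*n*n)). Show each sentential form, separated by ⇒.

E ⇒ A   [E → A]
A ⇒ (E)   [A → ( E )]
(E) ⇒ (A)   [E → A]
(A) ⇒ ((E))   [A → ( E )]
((E)) ⇒ ((E*A))   [E → E * A]
((E*A)) ⇒ ((E*A*A))   [E → E * A]
((E*A*A)) ⇒ ((A*A*A))   [E → A]
((A*A*A)) ⇒ ((n*A*A))   [A → n]
((n*A*A)) ⇒ ((n*n*A))   [A → n]
((n*n*A)) ⇒ ((n*n*n))   [A → n]

E⇒A⇒(E)⇒(A)⇒((E))⇒((E*A))⇒((E*A*A))⇒((A*A*A))⇒((n*A*A))⇒((n*n*A))⇒((n*n*n))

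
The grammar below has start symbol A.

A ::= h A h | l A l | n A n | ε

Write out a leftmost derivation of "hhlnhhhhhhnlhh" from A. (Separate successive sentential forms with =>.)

A => hAh => hhAhh => hhlAlhh => hhlnAnlhh => hhlnhAhnlhh => hhlnhhAhhnlhh => hhlnhhhAhhhnlhh => hhlnhhhhhhnlhh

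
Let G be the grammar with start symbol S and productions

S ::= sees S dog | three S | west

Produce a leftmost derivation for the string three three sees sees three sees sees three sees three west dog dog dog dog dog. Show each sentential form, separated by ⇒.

S ⇒ three S ⇒ three three S ⇒ three three sees S dog ⇒ three three sees sees S dog dog ⇒ three three sees sees three S dog dog ⇒ three three sees sees three sees S dog dog dog ⇒ three three sees sees three sees sees S dog dog dog dog ⇒ three three sees sees three sees sees three S dog dog dog dog ⇒ three three sees sees three sees sees three sees S dog dog dog dog dog ⇒ three three sees sees three sees sees three sees three S dog dog dog dog dog ⇒ three three sees sees three sees sees three sees three west dog dog dog dog dog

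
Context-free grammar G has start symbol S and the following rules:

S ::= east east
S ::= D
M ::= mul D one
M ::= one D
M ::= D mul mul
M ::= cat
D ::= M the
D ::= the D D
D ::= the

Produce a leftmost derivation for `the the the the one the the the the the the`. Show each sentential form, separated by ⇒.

S ⇒ D ⇒ the D D ⇒ the the D D D ⇒ the the the D D D D ⇒ the the the the D D D D D ⇒ the the the the M the D D D D ⇒ the the the the one D the D D D D ⇒ the the the the one the the D D D D ⇒ the the the the one the the the D D D ⇒ the the the the one the the the the D D ⇒ the the the the one the the the the the D ⇒ the the the the one the the the the the the

S ⇒ D   [S ::= D]
D ⇒ the D D   [D ::= the D D]
the D D ⇒ the the D D D   [D ::= the D D]
the the D D D ⇒ the the the D D D D   [D ::= the D D]
the the the D D D D ⇒ the the the the D D D D D   [D ::= the D D]
the the the the D D D D D ⇒ the the the the M the D D D D   [D ::= M the]
the the the the M the D D D D ⇒ the the the the one D the D D D D   [M ::= one D]
the the the the one D the D D D D ⇒ the the the the one the the D D D D   [D ::= the]
the the the the one the the D D D D ⇒ the the the the one the the the D D D   [D ::= the]
the the the the one the the the D D D ⇒ the the the the one the the the the D D   [D ::= the]
the the the the one the the the the D D ⇒ the the the the one the the the the the D   [D ::= the]
the the the the one the the the the the D ⇒ the the the the one the the the the the the   [D ::= the]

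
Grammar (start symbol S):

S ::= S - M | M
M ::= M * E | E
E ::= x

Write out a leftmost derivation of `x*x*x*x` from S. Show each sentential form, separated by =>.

S => M => M*E => M*E*E => M*E*E*E => E*E*E*E => x*E*E*E => x*x*E*E => x*x*x*E => x*x*x*x

S => M   [S ::= M]
M => M*E   [M ::= M * E]
M*E => M*E*E   [M ::= M * E]
M*E*E => M*E*E*E   [M ::= M * E]
M*E*E*E => E*E*E*E   [M ::= E]
E*E*E*E => x*E*E*E   [E ::= x]
x*E*E*E => x*x*E*E   [E ::= x]
x*x*E*E => x*x*x*E   [E ::= x]
x*x*x*E => x*x*x*x   [E ::= x]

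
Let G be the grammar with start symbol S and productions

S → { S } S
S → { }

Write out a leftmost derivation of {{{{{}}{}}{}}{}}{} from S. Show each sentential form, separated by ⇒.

S ⇒ {S}S ⇒ {{S}S}S ⇒ {{{S}S}S}S ⇒ {{{{S}S}S}S}S ⇒ {{{{{}}S}S}S}S ⇒ {{{{{}}{}}S}S}S ⇒ {{{{{}}{}}{}}S}S ⇒ {{{{{}}{}}{}}{}}S ⇒ {{{{{}}{}}{}}{}}{}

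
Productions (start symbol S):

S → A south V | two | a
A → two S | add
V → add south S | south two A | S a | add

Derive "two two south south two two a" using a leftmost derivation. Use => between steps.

S => A south V => two S south V => two two south V => two two south south two A => two two south south two two S => two two south south two two a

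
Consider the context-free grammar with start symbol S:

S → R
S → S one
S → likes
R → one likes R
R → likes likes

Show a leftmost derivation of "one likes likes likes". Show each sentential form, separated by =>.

S => R => one likes R => one likes likes likes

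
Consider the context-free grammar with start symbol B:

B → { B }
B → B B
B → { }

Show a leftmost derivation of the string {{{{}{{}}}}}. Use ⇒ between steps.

B ⇒ {B} ⇒ {{B}} ⇒ {{{B}}} ⇒ {{{BB}}} ⇒ {{{{}B}}} ⇒ {{{{}{B}}}} ⇒ {{{{}{{}}}}}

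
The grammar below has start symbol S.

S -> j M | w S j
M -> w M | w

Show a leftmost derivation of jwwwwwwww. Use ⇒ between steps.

S ⇒ jM   [S -> j M]
jM ⇒ jwM   [M -> w M]
jwM ⇒ jwwM   [M -> w M]
jwwM ⇒ jwwwM   [M -> w M]
jwwwM ⇒ jwwwwM   [M -> w M]
jwwwwM ⇒ jwwwwwM   [M -> w M]
jwwwwwM ⇒ jwwwwwwM   [M -> w M]
jwwwwwwM ⇒ jwwwwwwwM   [M -> w M]
jwwwwwwwM ⇒ jwwwwwwww   [M -> w]

S⇒jM⇒jwM⇒jwwM⇒jwwwM⇒jwwwwM⇒jwwwwwM⇒jwwwwwwM⇒jwwwwwwwM⇒jwwwwwwww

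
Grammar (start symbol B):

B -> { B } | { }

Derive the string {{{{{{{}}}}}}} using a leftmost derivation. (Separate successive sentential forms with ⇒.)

B ⇒ {B} ⇒ {{B}} ⇒ {{{B}}} ⇒ {{{{B}}}} ⇒ {{{{{B}}}}} ⇒ {{{{{{B}}}}}} ⇒ {{{{{{{}}}}}}}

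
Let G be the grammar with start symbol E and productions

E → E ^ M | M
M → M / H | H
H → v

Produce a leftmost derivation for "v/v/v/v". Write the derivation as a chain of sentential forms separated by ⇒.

E ⇒ M ⇒ M/H ⇒ M/H/H ⇒ M/H/H/H ⇒ H/H/H/H ⇒ v/H/H/H ⇒ v/v/H/H ⇒ v/v/v/H ⇒ v/v/v/v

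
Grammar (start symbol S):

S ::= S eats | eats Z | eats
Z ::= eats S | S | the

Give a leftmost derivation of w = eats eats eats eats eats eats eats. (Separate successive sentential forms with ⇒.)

S ⇒ eats Z ⇒ eats eats S ⇒ eats eats eats Z ⇒ eats eats eats eats S ⇒ eats eats eats eats eats Z ⇒ eats eats eats eats eats S ⇒ eats eats eats eats eats S eats ⇒ eats eats eats eats eats eats eats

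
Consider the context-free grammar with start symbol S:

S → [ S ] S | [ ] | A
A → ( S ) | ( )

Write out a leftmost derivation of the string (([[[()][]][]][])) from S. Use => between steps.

S => A => (S) => (A) => ((S)) => (([S]S)) => (([[S]S]S)) => (([[[S]S]S]S)) => (([[[A]S]S]S)) => (([[[()]S]S]S)) => (([[[()][]]S]S)) => (([[[()][]][]]S)) => (([[[()][]][]][]))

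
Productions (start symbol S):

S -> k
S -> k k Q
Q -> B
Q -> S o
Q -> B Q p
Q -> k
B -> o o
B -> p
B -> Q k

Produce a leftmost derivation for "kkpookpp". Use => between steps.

S => kkQ => kkBQp => kkpQp => kkpBQpp => kkpooQpp => kkpookpp

S => kkQ   [S -> k k Q]
kkQ => kkBQp   [Q -> B Q p]
kkBQp => kkpQp   [B -> p]
kkpQp => kkpBQpp   [Q -> B Q p]
kkpBQpp => kkpooQpp   [B -> o o]
kkpooQpp => kkpookpp   [Q -> k]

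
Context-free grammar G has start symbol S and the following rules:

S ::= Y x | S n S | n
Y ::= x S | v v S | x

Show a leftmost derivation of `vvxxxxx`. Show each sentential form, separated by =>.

S => Yx   [S ::= Y x]
Yx => vvSx   [Y ::= v v S]
vvSx => vvYxx   [S ::= Y x]
vvYxx => vvxSxx   [Y ::= x S]
vvxSxx => vvxYxxx   [S ::= Y x]
vvxYxxx => vvxxxxx   [Y ::= x]

S => Yx => vvSx => vvYxx => vvxSxx => vvxYxxx => vvxxxxx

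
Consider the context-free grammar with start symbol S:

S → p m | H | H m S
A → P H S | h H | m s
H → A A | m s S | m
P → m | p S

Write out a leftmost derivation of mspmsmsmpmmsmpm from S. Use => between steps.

S => HmS   [S → H m S]
HmS => msSmS   [H → m s S]
msSmS => msHmS   [S → H]
msHmS => msAAmS   [H → A A]
msAAmS => msPHSAmS   [A → P H S]
msPHSAmS => mspSHSAmS   [P → p S]
mspSHSAmS => mspHHSAmS   [S → H]
mspHHSAmS => mspAAHSAmS   [H → A A]
mspAAHSAmS => mspmsAHSAmS   [A → m s]
mspmsAHSAmS => mspmsmsHSAmS   [A → m s]
mspmsmsHSAmS => mspmsmsmSAmS   [H → m]
mspmsmsmSAmS => mspmsmsmpmAmS   [S → p m]
mspmsmsmpmAmS => mspmsmsmpmmsmS   [A → m s]
mspmsmsmpmmsmS => mspmsmsmpmmsmpm   [S → p m]

S=>HmS=>msSmS=>msHmS=>msAAmS=>msPHSAmS=>mspSHSAmS=>mspHHSAmS=>mspAAHSAmS=>mspmsAHSAmS=>mspmsmsHSAmS=>mspmsmsmSAmS=>mspmsmsmpmAmS=>mspmsmsmpmmsmS=>mspmsmsmpmmsmpm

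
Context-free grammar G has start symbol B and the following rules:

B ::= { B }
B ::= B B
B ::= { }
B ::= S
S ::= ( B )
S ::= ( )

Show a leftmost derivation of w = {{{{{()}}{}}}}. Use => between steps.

B => {B}   [B ::= { B }]
{B} => {{B}}   [B ::= { B }]
{{B}} => {{{B}}}   [B ::= { B }]
{{{B}}} => {{{BB}}}   [B ::= B B]
{{{BB}}} => {{{{B}B}}}   [B ::= { B }]
{{{{B}B}}} => {{{{{B}}B}}}   [B ::= { B }]
{{{{{B}}B}}} => {{{{{S}}B}}}   [B ::= S]
{{{{{S}}B}}} => {{{{{()}}B}}}   [S ::= ( )]
{{{{{()}}B}}} => {{{{{()}}{}}}}   [B ::= { }]

B => {B} => {{B}} => {{{B}}} => {{{BB}}} => {{{{B}B}}} => {{{{{B}}B}}} => {{{{{S}}B}}} => {{{{{()}}B}}} => {{{{{()}}{}}}}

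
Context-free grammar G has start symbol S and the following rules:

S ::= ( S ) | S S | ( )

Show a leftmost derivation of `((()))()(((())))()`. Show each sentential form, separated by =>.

S => SS => SSS => SSSS => (S)SSS => ((S))SSS => ((()))SSS => ((()))()SS => ((()))()(S)S => ((()))()((S))S => ((()))()(((S)))S => ((()))()(((())))S => ((()))()(((())))()

S => SS   [S ::= S S]
SS => SSS   [S ::= S S]
SSS => SSSS   [S ::= S S]
SSSS => (S)SSS   [S ::= ( S )]
(S)SSS => ((S))SSS   [S ::= ( S )]
((S))SSS => ((()))SSS   [S ::= ( )]
((()))SSS => ((()))()SS   [S ::= ( )]
((()))()SS => ((()))()(S)S   [S ::= ( S )]
((()))()(S)S => ((()))()((S))S   [S ::= ( S )]
((()))()((S))S => ((()))()(((S)))S   [S ::= ( S )]
((()))()(((S)))S => ((()))()(((())))S   [S ::= ( )]
((()))()(((())))S => ((()))()(((())))()   [S ::= ( )]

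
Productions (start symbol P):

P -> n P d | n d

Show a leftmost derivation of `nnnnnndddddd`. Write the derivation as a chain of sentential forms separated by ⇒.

P ⇒ nPd ⇒ nnPdd ⇒ nnnPddd ⇒ nnnnPdddd ⇒ nnnnnPddddd ⇒ nnnnnndddddd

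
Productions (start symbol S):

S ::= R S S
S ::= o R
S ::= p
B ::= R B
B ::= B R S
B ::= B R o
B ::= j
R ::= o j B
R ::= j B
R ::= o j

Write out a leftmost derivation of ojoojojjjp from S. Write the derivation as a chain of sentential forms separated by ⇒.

S ⇒ RSS ⇒ ojSS ⇒ ojoRS ⇒ ojoojBS ⇒ ojoojRBS ⇒ ojoojojBBS ⇒ ojoojojjBS ⇒ ojoojojjjS ⇒ ojoojojjjp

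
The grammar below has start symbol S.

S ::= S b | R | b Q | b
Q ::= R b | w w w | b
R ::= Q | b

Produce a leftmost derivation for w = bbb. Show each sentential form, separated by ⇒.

S⇒R⇒Q⇒Rb⇒Qb⇒Rbb⇒Qbb⇒bbb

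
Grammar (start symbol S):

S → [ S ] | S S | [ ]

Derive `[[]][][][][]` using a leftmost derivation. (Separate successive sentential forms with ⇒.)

S ⇒ SS ⇒ SSS ⇒ SSSS ⇒ SSSSS ⇒ [S]SSSS ⇒ [[]]SSSS ⇒ [[]][]SSS ⇒ [[]][][]SS ⇒ [[]][][][]S ⇒ [[]][][][][]

S ⇒ SS   [S → S S]
SS ⇒ SSS   [S → S S]
SSS ⇒ SSSS   [S → S S]
SSSS ⇒ SSSSS   [S → S S]
SSSSS ⇒ [S]SSSS   [S → [ S ]]
[S]SSSS ⇒ [[]]SSSS   [S → [ ]]
[[]]SSSS ⇒ [[]][]SSS   [S → [ ]]
[[]][]SSS ⇒ [[]][][]SS   [S → [ ]]
[[]][][]SS ⇒ [[]][][][]S   [S → [ ]]
[[]][][][]S ⇒ [[]][][][][]   [S → [ ]]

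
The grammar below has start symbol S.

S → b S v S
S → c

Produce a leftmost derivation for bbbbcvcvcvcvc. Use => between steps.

S => bSvS => bbSvSvS => bbbSvSvSvS => bbbbSvSvSvSvS => bbbbcvSvSvSvS => bbbbcvcvSvSvS => bbbbcvcvcvSvS => bbbbcvcvcvcvS => bbbbcvcvcvcvc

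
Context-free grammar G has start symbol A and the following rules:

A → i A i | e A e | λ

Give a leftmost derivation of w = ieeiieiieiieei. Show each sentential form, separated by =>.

A => iAi => ieAei => ieeAeei => ieeiAieei => ieeiiAiieei => ieeiieAeiieei => ieeiieiAieiieei => ieeiieiieiieei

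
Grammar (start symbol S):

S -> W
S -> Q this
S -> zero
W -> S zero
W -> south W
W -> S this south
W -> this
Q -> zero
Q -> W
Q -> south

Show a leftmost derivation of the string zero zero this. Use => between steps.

S => Q this => W this => S zero this => zero zero this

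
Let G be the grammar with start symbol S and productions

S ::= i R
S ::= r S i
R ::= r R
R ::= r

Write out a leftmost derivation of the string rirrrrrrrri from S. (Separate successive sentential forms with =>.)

S => rSi   [S ::= r S i]
rSi => riRi   [S ::= i R]
riRi => rirRi   [R ::= r R]
rirRi => rirrRi   [R ::= r R]
rirrRi => rirrrRi   [R ::= r R]
rirrrRi => rirrrrRi   [R ::= r R]
rirrrrRi => rirrrrrRi   [R ::= r R]
rirrrrrRi => rirrrrrrRi   [R ::= r R]
rirrrrrrRi => rirrrrrrrRi   [R ::= r R]
rirrrrrrrRi => rirrrrrrrri   [R ::= r]

S => rSi => riRi => rirRi => rirrRi => rirrrRi => rirrrrRi => rirrrrrRi => rirrrrrrRi => rirrrrrrrRi => rirrrrrrrri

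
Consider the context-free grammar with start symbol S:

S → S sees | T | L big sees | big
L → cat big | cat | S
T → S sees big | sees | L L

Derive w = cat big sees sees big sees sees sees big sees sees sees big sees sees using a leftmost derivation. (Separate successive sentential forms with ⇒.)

S ⇒ S sees ⇒ L big sees sees ⇒ S big sees sees ⇒ S sees big sees sees ⇒ S sees sees big sees sees ⇒ S sees sees sees big sees sees ⇒ T sees sees sees big sees sees ⇒ S sees big sees sees sees big sees sees ⇒ S sees sees big sees sees sees big sees sees ⇒ S sees sees sees big sees sees sees big sees sees ⇒ T sees sees sees big sees sees sees big sees sees ⇒ S sees big sees sees sees big sees sees sees big sees sees ⇒ L big sees sees big sees sees sees big sees sees sees big sees sees ⇒ cat big sees sees big sees sees sees big sees sees sees big sees sees

S ⇒ S sees   [S → S sees]
S sees ⇒ L big sees sees   [S → L big sees]
L big sees sees ⇒ S big sees sees   [L → S]
S big sees sees ⇒ S sees big sees sees   [S → S sees]
S sees big sees sees ⇒ S sees sees big sees sees   [S → S sees]
S sees sees big sees sees ⇒ S sees sees sees big sees sees   [S → S sees]
S sees sees sees big sees sees ⇒ T sees sees sees big sees sees   [S → T]
T sees sees sees big sees sees ⇒ S sees big sees sees sees big sees sees   [T → S sees big]
S sees big sees sees sees big sees sees ⇒ S sees sees big sees sees sees big sees sees   [S → S sees]
S sees sees big sees sees sees big sees sees ⇒ S sees sees sees big sees sees sees big sees sees   [S → S sees]
S sees sees sees big sees sees sees big sees sees ⇒ T sees sees sees big sees sees sees big sees sees   [S → T]
T sees sees sees big sees sees sees big sees sees ⇒ S sees big sees sees sees big sees sees sees big sees sees   [T → S sees big]
S sees big sees sees sees big sees sees sees big sees sees ⇒ L big sees sees big sees sees sees big sees sees sees big sees sees   [S → L big sees]
L big sees sees big sees sees sees big sees sees sees big sees sees ⇒ cat big sees sees big sees sees sees big sees sees sees big sees sees   [L → cat]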